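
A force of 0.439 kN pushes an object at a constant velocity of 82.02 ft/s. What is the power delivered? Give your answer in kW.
P = Fv = 439 N × 25 m/s = 1.097e+04 W = 10.97 kW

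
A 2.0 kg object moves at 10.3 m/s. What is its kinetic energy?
KE = ½mv² = ½×2.0×10.3² = 106.09 J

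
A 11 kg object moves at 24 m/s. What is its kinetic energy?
KE = ½mv² = ½×11×24² = 3168.0 J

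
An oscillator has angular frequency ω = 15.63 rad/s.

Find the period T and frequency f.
T = 2π/ω = 2π/15.63 = 0.402 s; f = ω/2π = 2.488 Hz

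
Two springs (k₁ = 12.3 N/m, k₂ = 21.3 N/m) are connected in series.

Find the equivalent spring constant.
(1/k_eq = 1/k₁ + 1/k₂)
1/k_eq = 1/12.3 + 1/21.3 = 0.12825; k_eq = 7.797 N/m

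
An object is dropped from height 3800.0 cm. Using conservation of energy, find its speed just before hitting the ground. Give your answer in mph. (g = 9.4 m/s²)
mgh = ½mv² → v = √(2gh) = √(2×9.4×38) = 26.73 m/s = 59.79 mph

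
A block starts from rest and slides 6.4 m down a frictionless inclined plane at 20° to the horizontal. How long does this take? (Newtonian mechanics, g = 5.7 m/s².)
a = g sin(θ) = 5.7 × sin(20°) = 1.95 m/s²
t = √(2d/a) = √(2 × 6.4 / 1.95) = 2.56 s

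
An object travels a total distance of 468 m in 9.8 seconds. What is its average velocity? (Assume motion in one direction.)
v_avg = Δd / Δt = 468 / 9.8 = 47.76 m/s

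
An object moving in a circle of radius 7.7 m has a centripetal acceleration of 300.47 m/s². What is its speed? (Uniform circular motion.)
v = √(a_c × r) = √(300.47 × 7.7) = 48.1 m/s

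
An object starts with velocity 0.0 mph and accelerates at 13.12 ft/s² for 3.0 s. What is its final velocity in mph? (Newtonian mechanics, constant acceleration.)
v = v₀ + at (with unit conversion) = 26.84 mph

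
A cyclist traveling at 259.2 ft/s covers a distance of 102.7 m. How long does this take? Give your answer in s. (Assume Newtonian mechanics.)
t = d/v (with unit conversion) = 1.3 s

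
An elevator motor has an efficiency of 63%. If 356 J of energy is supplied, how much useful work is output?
W_out = η × W_in = 0.63 × 356 = 224.28 J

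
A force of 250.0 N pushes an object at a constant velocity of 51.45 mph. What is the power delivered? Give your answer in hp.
P = Fv = 250 N × 23 m/s = 5750 W = 7.711 hp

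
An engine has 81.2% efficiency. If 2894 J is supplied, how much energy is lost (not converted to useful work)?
W_out = η × W_in = 0.812×2894 = 2349.9 J
W_lost = W_in − W_out = 2894 − 2349.9 = 544.07 J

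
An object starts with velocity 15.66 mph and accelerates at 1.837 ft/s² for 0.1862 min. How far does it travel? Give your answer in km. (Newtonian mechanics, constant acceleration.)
d = v₀t + ½at² (with unit conversion) = 0.1132 km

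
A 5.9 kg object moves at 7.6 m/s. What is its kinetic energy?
KE = ½mv² = ½×5.9×7.6² = 170.392 J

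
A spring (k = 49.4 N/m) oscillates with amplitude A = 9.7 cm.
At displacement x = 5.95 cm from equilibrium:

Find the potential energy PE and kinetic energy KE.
E_total = ½kA² = ½×49.4×(0.097)² = 0.2324 J
PE = ½kx² = ½×49.4×(0.0595)² = 0.08744 J
KE = E_total − PE = 0.145 J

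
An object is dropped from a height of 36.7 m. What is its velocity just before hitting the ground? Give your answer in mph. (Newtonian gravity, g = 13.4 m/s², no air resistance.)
v = √(2gh) (with unit conversion) = 70.15 mph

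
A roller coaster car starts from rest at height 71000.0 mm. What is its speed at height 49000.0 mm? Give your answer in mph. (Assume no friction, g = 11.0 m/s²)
mgh₁ = ½mv₂² + mgh₂ → v₂ = √(2g(h₁−h₂)) = √(2×11.0×(71−49)) = 22 m/s = 49.21 mph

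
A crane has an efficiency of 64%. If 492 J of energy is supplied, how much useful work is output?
W_out = η × W_in = 0.64 × 492 = 314.88 J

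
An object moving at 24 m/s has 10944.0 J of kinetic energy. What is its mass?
KE = ½mv² → m = 2KE/v² = 2×10944.0/24² = 38.0 kg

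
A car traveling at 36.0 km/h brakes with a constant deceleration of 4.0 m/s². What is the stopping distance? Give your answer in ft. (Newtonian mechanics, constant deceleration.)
d = v₀² / (2a) (with unit conversion) = 41.01 ft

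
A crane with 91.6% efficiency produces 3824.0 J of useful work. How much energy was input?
W_in = W_out/η = 3824.0/0.916 = 4174.7 J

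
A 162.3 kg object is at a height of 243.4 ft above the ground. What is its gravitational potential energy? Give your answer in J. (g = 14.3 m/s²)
PE = mgh = 162.3 kg × 14.3 m/s² × 74.19 m = 1.722e+05 J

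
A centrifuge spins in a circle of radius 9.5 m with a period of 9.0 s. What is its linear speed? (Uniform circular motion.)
v = 2πr/T = 2π×9.5/9.0 = 6.63 m/s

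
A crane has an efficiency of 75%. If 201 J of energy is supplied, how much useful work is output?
W_out = η × W_in = 0.75 × 201 = 150.75 J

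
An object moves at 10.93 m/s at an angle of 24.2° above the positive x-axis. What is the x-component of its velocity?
vₓ = v cos(θ) = 10.93 × cos(24.2°) = 9.97 m/s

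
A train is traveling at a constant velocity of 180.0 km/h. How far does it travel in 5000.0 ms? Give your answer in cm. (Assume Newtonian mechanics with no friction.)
d = vt (with unit conversion) = 25000.0 cm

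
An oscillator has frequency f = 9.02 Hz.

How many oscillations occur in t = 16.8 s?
n = f×t = 9.02×16.8 = 151.5 oscillations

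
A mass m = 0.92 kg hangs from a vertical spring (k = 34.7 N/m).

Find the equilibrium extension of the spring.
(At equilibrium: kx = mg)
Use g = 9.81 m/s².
x_eq = mg/k = 0.92×9.81/34.7 = 0.2601 m = 26.01 cm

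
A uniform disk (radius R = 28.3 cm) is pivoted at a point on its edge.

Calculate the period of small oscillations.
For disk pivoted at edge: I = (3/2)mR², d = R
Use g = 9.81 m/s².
I/m = (3/2)R² = 0.1201 m²; d = R = 0.283 m
T = 2π√((3/2)R²/(gR)) = 2π√(3R/(2g)) = 1.307 s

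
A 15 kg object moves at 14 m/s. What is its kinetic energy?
KE = ½mv² = ½×15×14² = 1470.0 J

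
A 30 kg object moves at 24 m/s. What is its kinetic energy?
KE = ½mv² = ½×30×24² = 8640.0 J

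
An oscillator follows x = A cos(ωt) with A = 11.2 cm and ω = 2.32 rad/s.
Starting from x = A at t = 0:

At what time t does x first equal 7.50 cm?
cos(ωt) = x/A = 7.5/11.2 = 0.6696
ωt = arccos(0.6696) = 0.8371 rad
t = 0.8371/2.32 = 0.3608 s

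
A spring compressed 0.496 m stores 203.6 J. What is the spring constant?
PE = ½kx² → k = 2PE/x² = 2×203.6/0.496² = 1655.0 N/m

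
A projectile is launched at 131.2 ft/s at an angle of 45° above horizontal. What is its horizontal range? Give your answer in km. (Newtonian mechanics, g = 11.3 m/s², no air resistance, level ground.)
R = v₀² sin(2θ) / g (with unit conversion) = 0.1415 km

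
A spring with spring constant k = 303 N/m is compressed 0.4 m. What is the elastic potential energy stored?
PE = ½kx² = ½×303×0.4² = 24.24 J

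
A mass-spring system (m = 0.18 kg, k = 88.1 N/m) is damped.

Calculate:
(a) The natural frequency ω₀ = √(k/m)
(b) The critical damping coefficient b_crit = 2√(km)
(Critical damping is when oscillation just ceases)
ω₀ = √(k/m) = √(88.1/0.18) = 22.12 rad/s
b_crit = 2√(km) = 2√(88.1×0.18) = 7.964 kg/s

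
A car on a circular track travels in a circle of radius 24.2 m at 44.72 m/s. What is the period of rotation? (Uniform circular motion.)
T = 2πr/v = 2π×24.2/44.72 = 3.4 s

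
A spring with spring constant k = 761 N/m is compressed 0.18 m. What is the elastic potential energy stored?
PE = ½kx² = ½×761×0.18² = 12.33 J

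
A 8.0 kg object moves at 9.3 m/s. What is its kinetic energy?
KE = ½mv² = ½×8.0×9.3² = 345.96 J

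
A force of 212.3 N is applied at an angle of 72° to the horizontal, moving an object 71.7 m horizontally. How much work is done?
W = Fd cosθ = 212.3×71.7×cos(72°) = 4703.8 J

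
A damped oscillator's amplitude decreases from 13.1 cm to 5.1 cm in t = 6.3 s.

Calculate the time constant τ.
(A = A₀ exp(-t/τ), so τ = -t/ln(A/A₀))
A/A₀ = 5.1/13.1 = 0.3893; ln(A/A₀) = -0.9434
τ = −t/ln(A/A₀) = −6.3/-0.9434 = 6.678 s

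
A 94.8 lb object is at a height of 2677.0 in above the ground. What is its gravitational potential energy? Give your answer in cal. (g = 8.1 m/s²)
PE = mgh = 43 kg × 8.1 m/s² × 68 m = 2.368e+04 J = 5660.0 cal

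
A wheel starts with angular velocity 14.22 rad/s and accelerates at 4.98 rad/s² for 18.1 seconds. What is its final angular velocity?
ω = ω₀ + αt = 14.22 + 4.98 × 18.1 = 104.36 rad/s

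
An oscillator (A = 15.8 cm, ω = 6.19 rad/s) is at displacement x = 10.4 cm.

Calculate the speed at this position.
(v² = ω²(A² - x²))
v = ω√(A² − x²) = 6.19×√(0.158² − 0.104²) = 0.7363 m/s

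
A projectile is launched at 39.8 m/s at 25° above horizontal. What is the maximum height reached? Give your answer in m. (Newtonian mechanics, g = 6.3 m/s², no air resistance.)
H = v₀²sin²(θ)/(2g) = 22.45 m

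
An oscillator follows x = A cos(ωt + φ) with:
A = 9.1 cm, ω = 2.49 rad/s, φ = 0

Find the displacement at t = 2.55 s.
x = A cos(ωt + φ) = 9.1×cos(2.49×2.55 + 0) = 9.08 cm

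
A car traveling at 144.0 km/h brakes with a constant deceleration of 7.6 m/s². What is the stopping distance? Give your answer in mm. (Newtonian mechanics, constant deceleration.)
d = v₀² / (2a) (with unit conversion) = 105300.0 mm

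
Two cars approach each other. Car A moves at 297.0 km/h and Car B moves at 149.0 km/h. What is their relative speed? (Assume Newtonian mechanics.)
v_rel = v_A + v_B = 297.0 + 149.0 = 446.0 km/h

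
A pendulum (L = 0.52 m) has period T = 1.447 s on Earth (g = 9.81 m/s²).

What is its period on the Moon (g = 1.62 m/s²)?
T = 2π√(L/g), so T_moon/T_earth = √(g_earth/g_moon)
T_moon = 2π√(0.52/1.62) = 3.56 s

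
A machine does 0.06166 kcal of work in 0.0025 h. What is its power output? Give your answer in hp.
P = W/t = 258 J / 9 s = 28.67 W = 0.03844 hp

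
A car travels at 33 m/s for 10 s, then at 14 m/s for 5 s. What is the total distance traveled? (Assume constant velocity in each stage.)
d₁ = v₁t₁ = 33 × 10 = 330 m
d₂ = v₂t₂ = 14 × 5 = 70 m
d_total = 330 + 70 = 400 m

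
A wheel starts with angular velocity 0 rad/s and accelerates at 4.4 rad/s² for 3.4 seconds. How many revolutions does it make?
θ = ω₀t + ½αt² = 0×3.4 + ½×4.4×3.4² = 25.43 rad
Revolutions = θ/(2π) = 25.43/(2π) = 4.05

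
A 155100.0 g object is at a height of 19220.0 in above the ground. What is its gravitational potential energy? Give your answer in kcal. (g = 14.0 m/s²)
PE = mgh = 155.1 kg × 14.0 m/s² × 488.2 m = 1.06e+06 J = 253.4 kcal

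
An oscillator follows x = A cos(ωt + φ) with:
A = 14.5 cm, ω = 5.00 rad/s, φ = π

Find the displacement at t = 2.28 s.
x = A cos(ωt + φ) = 14.5×cos(5.0×2.28 + π) = -5.706 cm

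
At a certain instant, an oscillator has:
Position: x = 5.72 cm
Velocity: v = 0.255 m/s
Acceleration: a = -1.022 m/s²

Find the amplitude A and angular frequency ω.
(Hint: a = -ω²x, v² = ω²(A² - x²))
a = −ω²x → ω = √(|a|/x) = √(1.022/0.0572) = 4.227 rad/s
v² = ω²(A² − x²) → A = √(x² + v²/ω²) = √(0.0572² + 0.255²/4.227²) = 0.08313 m = 8.313 cm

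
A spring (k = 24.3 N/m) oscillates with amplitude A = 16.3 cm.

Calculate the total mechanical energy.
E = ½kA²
E = ½kA² = ½×24.3×(0.163)² = 0.3228 J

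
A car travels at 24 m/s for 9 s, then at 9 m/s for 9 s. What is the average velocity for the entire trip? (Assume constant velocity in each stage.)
d₁ = v₁t₁ = 24 × 9 = 216 m
d₂ = v₂t₂ = 9 × 9 = 81 m
d_total = 297 m, t_total = 18 s
v_avg = d_total/t_total = 297/18 = 16.5 m/s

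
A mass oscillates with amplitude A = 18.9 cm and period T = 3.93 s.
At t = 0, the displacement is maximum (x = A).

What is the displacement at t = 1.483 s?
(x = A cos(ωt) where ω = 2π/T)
ω = 2π/T = 2π/3.93 = 1.599 rad/s
x = A cos(ωt) = 18.9×cos(1.599×1.483) = -13.56 cm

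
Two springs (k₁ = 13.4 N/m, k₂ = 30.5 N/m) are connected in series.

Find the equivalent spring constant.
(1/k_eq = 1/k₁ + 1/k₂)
1/k_eq = 1/13.4 + 1/30.5 = 0.10741; k_eq = 9.31 N/m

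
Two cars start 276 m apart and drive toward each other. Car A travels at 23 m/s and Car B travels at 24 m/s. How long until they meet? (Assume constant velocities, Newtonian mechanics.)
Combined speed: v_combined = 23 + 24 = 47 m/s
Time to meet: t = d/47 = 276/47 = 5.87 s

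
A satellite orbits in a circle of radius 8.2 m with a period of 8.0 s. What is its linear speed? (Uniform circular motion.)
v = 2πr/T = 2π×8.2/8.0 = 6.44 m/s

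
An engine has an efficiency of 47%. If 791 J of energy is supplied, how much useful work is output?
W_out = η × W_in = 0.47 × 791 = 371.77 J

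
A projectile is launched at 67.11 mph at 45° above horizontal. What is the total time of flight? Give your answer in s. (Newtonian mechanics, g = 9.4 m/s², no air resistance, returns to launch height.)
T = 2v₀sin(θ)/g (with unit conversion) = 4.514 s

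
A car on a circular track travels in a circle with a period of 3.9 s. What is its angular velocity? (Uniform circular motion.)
ω = 2π/T = 2π/3.9 = 1.6111 rad/s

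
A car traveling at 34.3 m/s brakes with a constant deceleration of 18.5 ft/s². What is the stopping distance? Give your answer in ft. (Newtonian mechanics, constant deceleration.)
d = v₀² / (2a) (with unit conversion) = 342.3 ft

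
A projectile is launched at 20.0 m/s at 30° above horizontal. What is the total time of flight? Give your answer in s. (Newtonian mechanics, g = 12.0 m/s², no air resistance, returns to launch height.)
T = 2v₀sin(θ)/g = 1.667 s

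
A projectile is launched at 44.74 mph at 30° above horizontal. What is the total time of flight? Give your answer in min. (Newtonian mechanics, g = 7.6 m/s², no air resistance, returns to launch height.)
T = 2v₀sin(θ)/g (with unit conversion) = 0.04386 min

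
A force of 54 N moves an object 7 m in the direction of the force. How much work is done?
W = Fd = 54×7 = 378.0 J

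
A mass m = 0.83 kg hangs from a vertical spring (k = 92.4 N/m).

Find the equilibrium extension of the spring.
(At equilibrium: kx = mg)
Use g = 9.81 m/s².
x_eq = mg/k = 0.83×9.81/92.4 = 0.08812 m = 8.812 cm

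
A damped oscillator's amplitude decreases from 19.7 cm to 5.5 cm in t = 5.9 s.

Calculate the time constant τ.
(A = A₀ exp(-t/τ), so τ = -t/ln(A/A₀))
A/A₀ = 5.5/19.7 = 0.2792; ln(A/A₀) = -1.276
τ = −t/ln(A/A₀) = −5.9/-1.276 = 4.624 s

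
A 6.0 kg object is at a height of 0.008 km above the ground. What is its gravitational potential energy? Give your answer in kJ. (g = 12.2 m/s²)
PE = mgh = 6 kg × 12.2 m/s² × 8 m = 585.6 J = 0.5856 kJ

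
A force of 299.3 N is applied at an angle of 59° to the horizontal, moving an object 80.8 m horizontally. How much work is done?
W = Fd cosθ = 299.3×80.8×cos(59°) = 12455.0 J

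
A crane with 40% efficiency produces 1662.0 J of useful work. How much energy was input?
W_in = W_out/η = 1662.0/0.4 = 4155.0 J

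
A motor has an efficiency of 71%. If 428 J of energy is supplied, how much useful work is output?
W_out = η × W_in = 0.71 × 428 = 303.88 J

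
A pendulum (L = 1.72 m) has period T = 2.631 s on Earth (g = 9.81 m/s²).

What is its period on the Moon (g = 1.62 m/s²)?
T = 2π√(L/g), so T_moon/T_earth = √(g_earth/g_moon)
T_moon = 2π√(1.72/1.62) = 6.474 s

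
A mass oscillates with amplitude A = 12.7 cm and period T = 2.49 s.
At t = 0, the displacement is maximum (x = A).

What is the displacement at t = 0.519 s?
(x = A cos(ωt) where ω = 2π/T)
ω = 2π/T = 2π/2.49 = 2.523 rad/s
x = A cos(ωt) = 12.7×cos(2.523×0.519) = 3.279 cm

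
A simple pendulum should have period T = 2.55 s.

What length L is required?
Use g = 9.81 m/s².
T = 2π√(L/g) → L = g(T/2π)² = 9.81×(2.55/2π)² = 1.616 m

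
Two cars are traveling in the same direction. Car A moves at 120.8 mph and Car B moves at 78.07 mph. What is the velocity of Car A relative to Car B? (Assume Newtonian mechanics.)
v_rel = v_A - v_B = 120.8 - 78.07 = 42.73 mph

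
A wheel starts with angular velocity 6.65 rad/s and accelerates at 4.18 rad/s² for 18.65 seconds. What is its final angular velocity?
ω = ω₀ + αt = 6.65 + 4.18 × 18.65 = 84.61 rad/s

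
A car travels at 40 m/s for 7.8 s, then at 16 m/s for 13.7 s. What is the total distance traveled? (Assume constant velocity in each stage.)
d₁ = v₁t₁ = 40 × 7.8 = 312 m
d₂ = v₂t₂ = 16 × 13.7 = 219.2 m
d_total = 312 + 219.2 = 531.2 m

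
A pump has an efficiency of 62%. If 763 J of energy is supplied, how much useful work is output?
W_out = η × W_in = 0.62 × 763 = 473.06 J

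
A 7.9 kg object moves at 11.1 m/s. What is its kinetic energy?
KE = ½mv² = ½×7.9×11.1² = 486.6795 J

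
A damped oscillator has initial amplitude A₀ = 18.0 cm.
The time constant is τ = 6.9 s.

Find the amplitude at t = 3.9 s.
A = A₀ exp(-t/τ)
A = A₀ exp(−t/τ) = 18.0×exp(−3.9/6.9) = 10.23 cm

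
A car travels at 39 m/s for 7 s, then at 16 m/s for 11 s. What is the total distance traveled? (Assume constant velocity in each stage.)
d₁ = v₁t₁ = 39 × 7 = 273 m
d₂ = v₂t₂ = 16 × 11 = 176 m
d_total = 273 + 176 = 449 m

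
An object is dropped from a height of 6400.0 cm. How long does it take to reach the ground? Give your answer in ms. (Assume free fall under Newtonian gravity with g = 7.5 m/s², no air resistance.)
t = √(2h/g) (with unit conversion) = 4131.0 ms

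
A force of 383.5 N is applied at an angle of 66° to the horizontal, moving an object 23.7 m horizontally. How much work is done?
W = Fd cosθ = 383.5×23.7×cos(66°) = 3696.8 J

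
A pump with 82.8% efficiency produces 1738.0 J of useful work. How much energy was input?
W_in = W_out/η = 1738.0/0.828 = 2099.0 J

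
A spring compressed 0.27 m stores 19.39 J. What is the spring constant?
PE = ½kx² → k = 2PE/x² = 2×19.39/0.27² = 532.0 N/m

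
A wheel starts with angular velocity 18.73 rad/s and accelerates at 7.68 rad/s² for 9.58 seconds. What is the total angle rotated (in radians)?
θ = ω₀t + ½αt² = 18.73×9.58 + ½×7.68×9.58² = 531.85 rad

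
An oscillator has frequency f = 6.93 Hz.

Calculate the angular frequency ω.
ω = 2πf = 2π×6.93 = 43.54 rad/s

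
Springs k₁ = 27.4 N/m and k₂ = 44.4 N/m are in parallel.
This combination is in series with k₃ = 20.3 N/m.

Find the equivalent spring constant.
k₁₂ = k₁ + k₂ = 71.8 N/m (parallel)
1/k_eq = 1/k₁₂ + 1/k₃ → k_eq = 15.83 N/m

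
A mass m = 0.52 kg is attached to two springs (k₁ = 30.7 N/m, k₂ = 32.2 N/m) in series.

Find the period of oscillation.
k_eq = k₁k₂/(k₁+k₂) = 15.72 N/m
T = 2π√(m/k_eq) = 2π√(0.52/15.72) = 1.143 s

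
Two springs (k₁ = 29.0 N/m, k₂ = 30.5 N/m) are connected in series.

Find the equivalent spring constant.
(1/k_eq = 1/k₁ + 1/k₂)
1/k_eq = 1/29.0 + 1/30.5 = 0.06727; k_eq = 14.87 N/m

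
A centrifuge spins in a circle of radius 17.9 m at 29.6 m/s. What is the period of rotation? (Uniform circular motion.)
T = 2πr/v = 2π×17.9/29.6 = 3.8 s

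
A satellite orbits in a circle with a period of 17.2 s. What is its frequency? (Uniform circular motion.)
f = 1/T = 1/17.2 = 0.0581 Hz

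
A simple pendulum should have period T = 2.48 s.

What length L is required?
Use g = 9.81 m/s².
T = 2π√(L/g) → L = g(T/2π)² = 9.81×(2.48/2π)² = 1.528 m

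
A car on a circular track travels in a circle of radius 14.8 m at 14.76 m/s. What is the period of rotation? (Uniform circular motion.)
T = 2πr/v = 2π×14.8/14.76 = 6.3 s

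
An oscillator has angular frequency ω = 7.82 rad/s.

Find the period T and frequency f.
T = 2π/ω = 2π/7.82 = 0.8035 s; f = ω/2π = 1.245 Hz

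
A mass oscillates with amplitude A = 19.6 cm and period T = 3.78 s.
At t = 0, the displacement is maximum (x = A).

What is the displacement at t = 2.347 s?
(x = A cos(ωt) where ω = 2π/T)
ω = 2π/T = 2π/3.78 = 1.662 rad/s
x = A cos(ωt) = 19.6×cos(1.662×2.347) = -14.21 cm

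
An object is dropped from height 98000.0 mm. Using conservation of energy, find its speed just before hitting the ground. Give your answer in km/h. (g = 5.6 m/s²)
mgh = ½mv² → v = √(2gh) = √(2×5.6×98) = 33.13 m/s = 119.3 km/h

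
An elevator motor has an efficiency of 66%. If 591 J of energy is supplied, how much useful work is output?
W_out = η × W_in = 0.66 × 591 = 390.06 J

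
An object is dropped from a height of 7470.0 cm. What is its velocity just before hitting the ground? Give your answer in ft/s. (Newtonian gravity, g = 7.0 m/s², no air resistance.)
v = √(2gh) (with unit conversion) = 106.1 ft/s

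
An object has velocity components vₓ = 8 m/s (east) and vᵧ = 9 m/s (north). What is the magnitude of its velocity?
|v| = √(vₓ² + vᵧ²) = √(8² + 9²) = √(145) = 12.04 m/s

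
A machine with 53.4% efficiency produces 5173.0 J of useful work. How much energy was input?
W_in = W_out/η = 5173.0/0.534 = 9687.3 J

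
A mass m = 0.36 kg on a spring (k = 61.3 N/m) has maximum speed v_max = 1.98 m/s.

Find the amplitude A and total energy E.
½mv²_max = ½kA² → A = v_max√(m/k) = 1.98×√(0.36/61.3) = 0.1517 m = 15.17 cm
E = ½mv²_max = ½×0.36×1.98² = 0.7057 J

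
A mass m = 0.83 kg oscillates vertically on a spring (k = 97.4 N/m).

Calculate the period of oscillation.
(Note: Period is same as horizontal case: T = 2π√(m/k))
T = 2π√(m/k) = 2π√(0.83/97.4) = 0.58 s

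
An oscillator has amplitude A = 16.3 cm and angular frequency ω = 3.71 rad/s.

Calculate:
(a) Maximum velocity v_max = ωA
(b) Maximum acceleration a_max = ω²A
v_max = ωA = 3.71×0.163 = 0.6047 m/s
a_max = ω²A = 3.71²×0.163 = 2.244 m/s²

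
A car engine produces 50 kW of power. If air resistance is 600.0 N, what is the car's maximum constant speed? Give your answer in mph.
P = Fv → v = P/F = 50000 W / 600 N = 83.33 m/s = 186.4 mph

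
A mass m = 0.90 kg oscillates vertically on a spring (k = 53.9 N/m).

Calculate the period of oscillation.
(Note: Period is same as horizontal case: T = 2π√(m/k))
T = 2π√(m/k) = 2π√(0.9/53.9) = 0.8119 s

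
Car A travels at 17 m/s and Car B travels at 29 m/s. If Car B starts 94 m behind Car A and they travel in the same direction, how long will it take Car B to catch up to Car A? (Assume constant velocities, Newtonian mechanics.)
Relative speed: v_rel = 29 - 17 = 12 m/s
Time to catch: t = d₀/v_rel = 94/12 = 7.83 s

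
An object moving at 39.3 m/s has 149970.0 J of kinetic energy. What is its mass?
KE = ½mv² → m = 2KE/v² = 2×149970.0/39.3² = 194.2 kg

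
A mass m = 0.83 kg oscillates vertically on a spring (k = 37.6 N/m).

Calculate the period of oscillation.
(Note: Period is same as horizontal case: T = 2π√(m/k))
T = 2π√(m/k) = 2π√(0.83/37.6) = 0.9335 s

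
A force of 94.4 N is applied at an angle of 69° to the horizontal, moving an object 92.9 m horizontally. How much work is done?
W = Fd cosθ = 94.4×92.9×cos(69°) = 3142.8 J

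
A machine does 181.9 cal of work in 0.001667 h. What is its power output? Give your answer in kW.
P = W/t = 761.1 J / 6.001 s = 126.8 W = 0.1268 kW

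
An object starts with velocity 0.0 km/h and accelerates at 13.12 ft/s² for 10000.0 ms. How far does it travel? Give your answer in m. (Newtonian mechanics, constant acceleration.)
d = v₀t + ½at² (with unit conversion) = 199.9 m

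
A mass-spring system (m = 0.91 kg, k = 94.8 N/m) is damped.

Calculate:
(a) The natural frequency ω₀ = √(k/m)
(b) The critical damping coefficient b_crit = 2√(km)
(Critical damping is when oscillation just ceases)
ω₀ = √(k/m) = √(94.8/0.91) = 10.21 rad/s
b_crit = 2√(km) = 2√(94.8×0.91) = 18.58 kg/s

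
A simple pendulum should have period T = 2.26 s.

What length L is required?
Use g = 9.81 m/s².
T = 2π√(L/g) → L = g(T/2π)² = 9.81×(2.26/2π)² = 1.269 m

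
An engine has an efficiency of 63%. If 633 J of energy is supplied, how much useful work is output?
W_out = η × W_in = 0.63 × 633 = 398.79 J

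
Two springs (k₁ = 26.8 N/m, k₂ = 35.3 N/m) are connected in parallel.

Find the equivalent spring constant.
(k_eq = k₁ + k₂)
k_eq = k₁ + k₂ = 26.8 + 35.3 = 62.1 N/m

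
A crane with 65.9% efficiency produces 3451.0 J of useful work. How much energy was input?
W_in = W_out/η = 3451.0/0.659 = 5236.7 J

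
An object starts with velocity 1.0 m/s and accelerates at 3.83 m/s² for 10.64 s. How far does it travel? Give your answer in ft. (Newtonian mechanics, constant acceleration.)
d = v₀t + ½at² (with unit conversion) = 746.2 ft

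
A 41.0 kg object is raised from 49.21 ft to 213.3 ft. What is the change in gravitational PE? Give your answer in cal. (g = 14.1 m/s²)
ΔPE = mg(h₂ − h₁) = 41 kg × 14.1 m/s² × (65.01 − 15) m = 2.891e+04 J = 6910.0 cal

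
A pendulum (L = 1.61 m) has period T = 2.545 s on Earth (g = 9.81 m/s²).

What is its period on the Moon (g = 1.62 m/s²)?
T = 2π√(L/g), so T_moon/T_earth = √(g_earth/g_moon)
T_moon = 2π√(1.61/1.62) = 6.264 s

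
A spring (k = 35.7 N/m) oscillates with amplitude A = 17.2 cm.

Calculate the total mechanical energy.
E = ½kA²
E = ½kA² = ½×35.7×(0.172)² = 0.5281 J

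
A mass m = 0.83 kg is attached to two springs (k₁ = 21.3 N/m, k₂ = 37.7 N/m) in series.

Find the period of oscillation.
k_eq = k₁k₂/(k₁+k₂) = 13.61 N/m
T = 2π√(m/k_eq) = 2π√(0.83/13.61) = 1.552 s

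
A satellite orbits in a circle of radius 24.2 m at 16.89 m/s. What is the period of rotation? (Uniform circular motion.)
T = 2πr/v = 2π×24.2/16.89 = 9.0 s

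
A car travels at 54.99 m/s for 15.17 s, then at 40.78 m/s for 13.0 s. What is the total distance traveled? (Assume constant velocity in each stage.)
d₁ = v₁t₁ = 54.99 × 15.17 = 834.198 m
d₂ = v₂t₂ = 40.78 × 13.0 = 530.14 m
d_total = 834.198 + 530.14 = 1364.34 m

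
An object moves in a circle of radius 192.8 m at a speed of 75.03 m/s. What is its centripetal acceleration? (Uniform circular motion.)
a_c = v²/r = 75.03²/192.8 = 5629.5/192.8 = 29.2 m/s²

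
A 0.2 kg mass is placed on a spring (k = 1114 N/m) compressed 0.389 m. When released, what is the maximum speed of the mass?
½kx² = ½mv² → v = x√(k/m) = 0.389×√(1114/0.2) = 29.03 m/s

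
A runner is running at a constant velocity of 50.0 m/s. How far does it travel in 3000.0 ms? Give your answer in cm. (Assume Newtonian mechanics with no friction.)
d = vt (with unit conversion) = 15000.0 cm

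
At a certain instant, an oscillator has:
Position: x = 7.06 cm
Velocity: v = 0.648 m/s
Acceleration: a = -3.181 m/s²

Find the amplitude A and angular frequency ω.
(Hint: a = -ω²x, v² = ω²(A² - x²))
a = −ω²x → ω = √(|a|/x) = √(3.181/0.0706) = 6.712 rad/s
v² = ω²(A² − x²) → A = √(x² + v²/ω²) = √(0.0706² + 0.648²/6.712²) = 0.1196 m = 11.96 cm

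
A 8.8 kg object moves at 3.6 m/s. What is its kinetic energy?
KE = ½mv² = ½×8.8×3.6² = 57.024 J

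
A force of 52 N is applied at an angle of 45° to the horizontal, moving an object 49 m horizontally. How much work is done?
W = Fd cosθ = 52×49×cos(45°) = 1801.7 J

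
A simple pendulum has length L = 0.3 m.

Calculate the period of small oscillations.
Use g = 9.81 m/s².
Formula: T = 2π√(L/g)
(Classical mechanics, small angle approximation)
T = 2π√(L/g) = 2π√(0.3/9.81) = 1.099 s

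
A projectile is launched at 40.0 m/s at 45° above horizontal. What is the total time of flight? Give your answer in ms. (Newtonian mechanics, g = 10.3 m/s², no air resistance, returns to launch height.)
T = 2v₀sin(θ)/g (with unit conversion) = 5492.0 ms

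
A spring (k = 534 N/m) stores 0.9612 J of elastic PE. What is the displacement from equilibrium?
PE = ½kx² → x = √(2PE/k) = √(2×0.9612/534) = 0.06 m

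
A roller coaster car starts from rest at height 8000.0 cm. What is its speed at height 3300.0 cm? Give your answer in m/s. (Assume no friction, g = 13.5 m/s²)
mgh₁ = ½mv₂² + mgh₂ → v₂ = √(2g(h₁−h₂)) = √(2×13.5×(80−33)) = 35.62 m/s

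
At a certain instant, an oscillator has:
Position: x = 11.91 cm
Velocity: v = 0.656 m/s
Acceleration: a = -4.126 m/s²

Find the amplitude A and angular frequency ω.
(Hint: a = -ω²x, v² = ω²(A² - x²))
a = −ω²x → ω = √(|a|/x) = √(4.126/0.1191) = 5.886 rad/s
v² = ω²(A² − x²) → A = √(x² + v²/ω²) = √(0.1191² + 0.656²/5.886²) = 0.1631 m = 16.31 cm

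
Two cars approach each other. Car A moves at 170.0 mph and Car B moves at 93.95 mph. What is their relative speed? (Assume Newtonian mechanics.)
v_rel = v_A + v_B = 170.0 + 93.95 = 263.9 mph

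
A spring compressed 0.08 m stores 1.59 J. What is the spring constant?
PE = ½kx² → k = 2PE/x² = 2×1.59/0.08² = 496.9 N/m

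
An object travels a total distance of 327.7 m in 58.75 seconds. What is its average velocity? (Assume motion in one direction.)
v_avg = Δd / Δt = 327.7 / 58.75 = 5.58 m/s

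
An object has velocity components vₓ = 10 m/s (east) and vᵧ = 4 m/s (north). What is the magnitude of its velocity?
|v| = √(vₓ² + vᵧ²) = √(10² + 4²) = √(116) = 10.77 m/s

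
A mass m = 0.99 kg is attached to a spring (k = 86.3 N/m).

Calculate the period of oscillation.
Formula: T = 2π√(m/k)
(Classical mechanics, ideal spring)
T = 2π√(m/k) = 2π√(0.99/86.3) = 0.673 s; f = 1/T = 1.486 Hz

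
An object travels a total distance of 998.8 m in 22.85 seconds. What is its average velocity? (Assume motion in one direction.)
v_avg = Δd / Δt = 998.8 / 22.85 = 43.71 m/s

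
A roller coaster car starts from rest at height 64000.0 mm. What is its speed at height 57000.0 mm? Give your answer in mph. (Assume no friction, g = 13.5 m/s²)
mgh₁ = ½mv₂² + mgh₂ → v₂ = √(2g(h₁−h₂)) = √(2×13.5×(64−57)) = 13.75 m/s = 30.75 mph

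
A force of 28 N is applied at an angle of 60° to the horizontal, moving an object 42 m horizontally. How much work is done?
W = Fd cosθ = 28×42×cos(60°) = 588.0 J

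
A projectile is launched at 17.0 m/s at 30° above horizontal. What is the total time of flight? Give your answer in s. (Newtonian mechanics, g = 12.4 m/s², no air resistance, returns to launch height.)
T = 2v₀sin(θ)/g = 1.371 s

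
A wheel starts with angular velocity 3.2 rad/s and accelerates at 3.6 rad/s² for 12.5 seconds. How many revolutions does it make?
θ = ω₀t + ½αt² = 3.2×12.5 + ½×3.6×12.5² = 321.25 rad
Revolutions = θ/(2π) = 321.25/(2π) = 51.13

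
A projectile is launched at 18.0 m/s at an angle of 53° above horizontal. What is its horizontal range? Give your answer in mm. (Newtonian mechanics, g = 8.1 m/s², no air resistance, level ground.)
R = v₀² sin(2θ) / g (with unit conversion) = 38450.0 mm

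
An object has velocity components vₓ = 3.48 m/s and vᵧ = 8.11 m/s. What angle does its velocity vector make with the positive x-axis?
θ = arctan(vᵧ/vₓ) = arctan(8.11/3.48) = 66.78°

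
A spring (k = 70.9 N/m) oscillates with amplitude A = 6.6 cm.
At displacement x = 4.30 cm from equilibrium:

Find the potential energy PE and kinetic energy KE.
E_total = ½kA² = ½×70.9×(0.066)² = 0.1544 J
PE = ½kx² = ½×70.9×(0.043)² = 0.06555 J
KE = E_total − PE = 0.08887 J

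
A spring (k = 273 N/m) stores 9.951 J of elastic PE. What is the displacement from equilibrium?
PE = ½kx² → x = √(2PE/k) = √(2×9.951/273) = 0.27 m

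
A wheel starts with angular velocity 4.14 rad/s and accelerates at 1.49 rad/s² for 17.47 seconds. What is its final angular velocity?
ω = ω₀ + αt = 4.14 + 1.49 × 17.47 = 30.17 rad/s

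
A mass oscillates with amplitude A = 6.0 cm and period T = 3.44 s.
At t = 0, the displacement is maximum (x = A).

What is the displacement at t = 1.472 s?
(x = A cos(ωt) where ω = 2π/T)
ω = 2π/T = 2π/3.44 = 1.827 rad/s
x = A cos(ωt) = 6.0×cos(1.827×1.472) = -5.395 cm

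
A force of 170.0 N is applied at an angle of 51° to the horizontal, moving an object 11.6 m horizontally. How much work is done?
W = Fd cosθ = 170.0×11.6×cos(51°) = 1241.0 J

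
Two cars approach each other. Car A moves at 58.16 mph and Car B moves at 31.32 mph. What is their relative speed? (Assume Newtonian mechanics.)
v_rel = v_A + v_B = 58.16 + 31.32 = 89.48 mph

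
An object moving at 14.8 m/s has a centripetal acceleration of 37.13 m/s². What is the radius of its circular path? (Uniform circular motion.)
r = v²/a_c = 14.8²/37.13 = 5.9 m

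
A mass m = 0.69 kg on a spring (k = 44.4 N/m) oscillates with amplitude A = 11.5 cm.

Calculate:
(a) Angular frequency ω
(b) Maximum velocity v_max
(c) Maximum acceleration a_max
ω = √(k/m) = √(44.4/0.69) = 8.022 rad/s
v_max = ωA = 8.022×0.115 = 0.9225 m/s
a_max = ω²A = 8.022²×0.115 = 7.4 m/s²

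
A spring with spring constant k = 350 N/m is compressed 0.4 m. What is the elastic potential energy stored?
PE = ½kx² = ½×350×0.4² = 28.0 J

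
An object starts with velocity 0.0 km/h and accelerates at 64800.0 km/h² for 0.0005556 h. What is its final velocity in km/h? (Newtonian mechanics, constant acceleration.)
v = v₀ + at (with unit conversion) = 36.0 km/h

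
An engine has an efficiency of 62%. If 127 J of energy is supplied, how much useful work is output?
W_out = η × W_in = 0.62 × 127 = 78.74 J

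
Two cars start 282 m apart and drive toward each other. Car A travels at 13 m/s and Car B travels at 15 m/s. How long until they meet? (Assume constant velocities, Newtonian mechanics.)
Combined speed: v_combined = 13 + 15 = 28 m/s
Time to meet: t = d/28 = 282/28 = 10.07 s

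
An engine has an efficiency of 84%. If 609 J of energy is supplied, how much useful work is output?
W_out = η × W_in = 0.84 × 609 = 511.56 J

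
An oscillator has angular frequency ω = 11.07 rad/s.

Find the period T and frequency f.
T = 2π/ω = 2π/11.07 = 0.5676 s; f = ω/2π = 1.762 Hz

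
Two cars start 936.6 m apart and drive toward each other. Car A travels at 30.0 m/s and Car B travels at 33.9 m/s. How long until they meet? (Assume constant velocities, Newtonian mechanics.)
Combined speed: v_combined = 30.0 + 33.9 = 63.9 m/s
Time to meet: t = d/63.9 = 936.6/63.9 = 14.66 s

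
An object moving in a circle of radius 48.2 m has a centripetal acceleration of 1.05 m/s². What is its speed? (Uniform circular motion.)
v = √(a_c × r) = √(1.05 × 48.2) = 7.11 m/s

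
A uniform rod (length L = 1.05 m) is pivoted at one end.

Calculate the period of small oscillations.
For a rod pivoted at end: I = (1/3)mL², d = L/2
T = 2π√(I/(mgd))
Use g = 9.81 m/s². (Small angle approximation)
I/m = (1/3)L² = 0.3675 m²; d = L/2 = 0.525 m
T = 2π√(I/(mgd)) = 2π√(0.3675/(9.81×0.525)) = 1.678 s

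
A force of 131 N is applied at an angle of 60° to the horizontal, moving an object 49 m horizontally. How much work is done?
W = Fd cosθ = 131×49×cos(60°) = 3209.5 J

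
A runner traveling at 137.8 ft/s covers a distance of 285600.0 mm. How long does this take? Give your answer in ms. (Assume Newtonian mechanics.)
t = d/v (with unit conversion) = 6800.0 ms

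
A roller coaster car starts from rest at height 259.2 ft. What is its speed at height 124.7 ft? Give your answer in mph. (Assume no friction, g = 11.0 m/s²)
mgh₁ = ½mv₂² + mgh₂ → v₂ = √(2g(h₁−h₂)) = √(2×11.0×(79−38.01)) = 30.03 m/s = 67.18 mph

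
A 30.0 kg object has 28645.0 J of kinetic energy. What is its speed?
KE = ½mv² → v = √(2KE/m) = √(2×28645.0/30.0) = 43.7 m/s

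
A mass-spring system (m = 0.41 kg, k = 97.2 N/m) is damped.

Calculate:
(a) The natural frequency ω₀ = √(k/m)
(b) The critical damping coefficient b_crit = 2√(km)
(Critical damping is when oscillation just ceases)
ω₀ = √(k/m) = √(97.2/0.41) = 15.4 rad/s
b_crit = 2√(km) = 2√(97.2×0.41) = 12.63 kg/s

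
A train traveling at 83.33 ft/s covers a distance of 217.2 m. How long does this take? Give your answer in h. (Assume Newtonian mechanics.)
t = d/v (with unit conversion) = 0.002375 h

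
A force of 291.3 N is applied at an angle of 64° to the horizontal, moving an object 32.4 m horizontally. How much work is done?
W = Fd cosθ = 291.3×32.4×cos(64°) = 4137.4 J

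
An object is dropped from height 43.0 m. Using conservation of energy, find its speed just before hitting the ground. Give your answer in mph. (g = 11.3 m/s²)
mgh = ½mv² → v = √(2gh) = √(2×11.3×43) = 31.17 m/s = 69.73 mph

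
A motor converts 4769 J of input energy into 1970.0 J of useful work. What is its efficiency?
η = W_out/W_in = 1970.0/4769 = 0.4131 = 41.31%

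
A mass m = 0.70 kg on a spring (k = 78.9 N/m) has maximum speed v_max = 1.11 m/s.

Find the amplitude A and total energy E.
½mv²_max = ½kA² → A = v_max√(m/k) = 1.11×√(0.7/78.9) = 0.1046 m = 10.46 cm
E = ½mv²_max = ½×0.7×1.11² = 0.4312 J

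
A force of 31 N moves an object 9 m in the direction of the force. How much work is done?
W = Fd = 31×9 = 279.0 J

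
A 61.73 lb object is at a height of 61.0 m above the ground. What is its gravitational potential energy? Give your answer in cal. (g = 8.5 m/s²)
PE = mgh = 28 kg × 8.5 m/s² × 61 m = 1.452e+04 J = 3470.0 cal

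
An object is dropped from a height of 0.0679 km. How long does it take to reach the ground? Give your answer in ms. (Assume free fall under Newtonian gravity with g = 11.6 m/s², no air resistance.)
t = √(2h/g) (with unit conversion) = 3422.0 ms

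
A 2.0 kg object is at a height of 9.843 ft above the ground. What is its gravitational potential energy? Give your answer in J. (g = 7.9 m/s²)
PE = mgh = 2 kg × 7.9 m/s² × 3 m = 47.4 J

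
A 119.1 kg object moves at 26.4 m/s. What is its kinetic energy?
KE = ½mv² = ½×119.1×26.4² = 41503.97 J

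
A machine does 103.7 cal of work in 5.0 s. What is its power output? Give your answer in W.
P = W/t = 433.9 J / 5 s = 86.78 W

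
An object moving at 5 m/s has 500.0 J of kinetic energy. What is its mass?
KE = ½mv² → m = 2KE/v² = 2×500.0/5² = 40.0 kg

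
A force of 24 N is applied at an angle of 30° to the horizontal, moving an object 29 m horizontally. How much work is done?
W = Fd cosθ = 24×29×cos(30°) = 602.75 J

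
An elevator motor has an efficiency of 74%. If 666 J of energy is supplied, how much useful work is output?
W_out = η × W_in = 0.74 × 666 = 492.84 J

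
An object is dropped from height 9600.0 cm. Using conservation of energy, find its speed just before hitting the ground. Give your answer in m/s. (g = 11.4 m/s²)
mgh = ½mv² → v = √(2gh) = √(2×11.4×96) = 46.78 m/s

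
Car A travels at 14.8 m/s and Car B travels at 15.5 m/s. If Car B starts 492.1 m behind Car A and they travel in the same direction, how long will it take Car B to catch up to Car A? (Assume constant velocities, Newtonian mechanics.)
Relative speed: v_rel = 15.5 - 14.8 = 0.7 m/s
Time to catch: t = d₀/v_rel = 492.1/0.7 = 703.0 s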